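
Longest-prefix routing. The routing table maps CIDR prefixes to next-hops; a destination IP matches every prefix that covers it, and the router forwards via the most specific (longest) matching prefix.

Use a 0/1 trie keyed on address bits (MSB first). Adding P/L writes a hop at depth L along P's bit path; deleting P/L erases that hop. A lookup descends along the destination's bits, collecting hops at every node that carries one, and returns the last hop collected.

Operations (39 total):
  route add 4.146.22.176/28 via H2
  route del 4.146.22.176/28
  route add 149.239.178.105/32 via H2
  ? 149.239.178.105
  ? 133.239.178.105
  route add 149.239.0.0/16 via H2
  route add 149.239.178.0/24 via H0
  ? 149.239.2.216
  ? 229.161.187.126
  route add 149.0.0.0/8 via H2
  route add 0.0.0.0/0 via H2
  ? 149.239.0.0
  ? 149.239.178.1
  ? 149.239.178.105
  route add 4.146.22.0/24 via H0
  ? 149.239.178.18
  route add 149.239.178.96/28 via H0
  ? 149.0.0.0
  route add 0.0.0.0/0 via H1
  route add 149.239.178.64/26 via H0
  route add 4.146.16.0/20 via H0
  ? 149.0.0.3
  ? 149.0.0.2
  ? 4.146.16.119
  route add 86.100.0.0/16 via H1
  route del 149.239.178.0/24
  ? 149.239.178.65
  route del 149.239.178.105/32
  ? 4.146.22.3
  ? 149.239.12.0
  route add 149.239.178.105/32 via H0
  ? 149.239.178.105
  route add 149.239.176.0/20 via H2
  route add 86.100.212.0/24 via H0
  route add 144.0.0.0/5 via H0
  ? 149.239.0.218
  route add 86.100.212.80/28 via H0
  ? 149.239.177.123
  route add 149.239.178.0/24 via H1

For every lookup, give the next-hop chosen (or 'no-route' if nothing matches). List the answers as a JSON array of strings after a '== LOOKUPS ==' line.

Apply in order:
  add 4.146.22.176/28 -> H2 at depth 28
  - 4.146.22.176/28 clear@28
  add 149.239.178.105/32 -> H2 at depth 32
  ? 149.239.178.105  path d0:-→d1:-→d2:-→d3:-→d4:-→d5:-→d6:-→d7:-→d8:-→d9:-→d10:-→d11:-→d12:-→d13:-→d14:-→d15:-→d16:-→d17:-→d18:-→d19:-→d20:-→d21:-→d22:-→d23:-→d24:-→d25:-→d26:-→d27:-→d28:-→d29:-→d30:-→d31:-→d32:H2  best=H2
  ? 133.239.178.105  path d0:-→d1:-→d2:-→d3:-  best=no-route
  add 149.239.0.0/16 -> H2 at depth 16
  add 149.239.178.0/24 -> H0 at depth 24
  ? 149.239.2.216  path d0:-→d1:-→d2:-→d3:-→d4:-→d5:-→d6:-→d7:-→d8:-→d9:-→d10:-→d11:-→d12:-→d13:-→d14:-→d15:-→d16:H2  best=H2
  ? 229.161.187.126  path d0:-→d1:-  best=no-route
  add 149.0.0.0/8 -> H2 at depth 8
  add 0.0.0.0/0 -> H2 at depth 0
  ? 149.239.0.0  path d0:H2→d1:-→d2:-→d3:-→d4:-→d5:-→d6:-→d7:-→d8:H2→d9:-→d10:-→d11:-→d12:-→d13:-→d14:-→d15:-→d16:H2  best=H2
  ? 149.239.178.1  path d0:H2→d1:-→d2:-→d3:-→d4:-→d5:-→d6:-→d7:-→d8:H2→d9:-→d10:-→d11:-→d12:-→d13:-→d14:-→d15:-→d16:H2→d17:-→d18:-→d19:-→d20:-→d21:-→d22:-→d23:-→d24:H0→d25:-  best=H0
  ? 149.239.178.105  path d0:H2→d1:-→d2:-→d3:-→d4:-→d5:-→d6:-→d7:-→d8:H2→d9:-→d10:-→d11:-→d12:-→d13:-→d14:-→d15:-→d16:H2→d17:-→d18:-→d19:-→d20:-→d21:-→d22:-→d23:-→d24:H0→d25:-→d26:-→d27:-→d28:-→d29:-→d30:-→d31:-→d32:H2  best=H2
  add 4.146.22.0/24 -> H0 at depth 24
  ? 149.239.178.18  path d0:H2→d1:-→d2:-→d3:-→d4:-→d5:-→d6:-→d7:-→d8:H2→d9:-→d10:-→d11:-→d12:-→d13:-→d14:-→d15:-→d16:H2→d17:-→d18:-→d19:-→d20:-→d21:-→d22:-→d23:-→d24:H0→d25:-  best=H0
  add 149.239.178.96/28 -> H0 at depth 28
  ? 149.0.0.0  path d0:H2→d1:-→d2:-→d3:-→d4:-→d5:-→d6:-→d7:-→d8:H2  best=H2
  add 0.0.0.0/0 -> H1 at depth 0
  add 149.239.178.64/26 -> H0 at depth 26
  add 4.146.16.0/20 -> H0 at depth 20
  ? 149.0.0.3  path d0:H1→d1:-→d2:-→d3:-→d4:-→d5:-→d6:-→d7:-→d8:H2  best=H2
  ? 149.0.0.2  path d0:H1→d1:-→d2:-→d3:-→d4:-→d5:-→d6:-→d7:-→d8:H2  best=H2
  ? 4.146.16.119  path d0:H1→d1:-→d2:-→d3:-→d4:-→d5:-→d6:-→d7:-→d8:-→d9:-→d10:-→d11:-→d12:-→d13:-→d14:-→d15:-→d16:-→d17:-→d18:-→d19:-→d20:H0→d21:-  best=H0
  add 86.100.0.0/16 -> H1 at depth 16
  - 149.239.178.0/24 clear@24
  ? 149.239.178.65  path d0:H1→d1:-→d2:-→d3:-→d4:-→d5:-→d6:-→d7:-→d8:H2→d9:-→d10:-→d11:-→d12:-→d13:-→d14:-→d15:-→d16:H2→d17:-→d18:-→d19:-→d20:-→d21:-→d22:-→d23:-→d24:-→d25:-→d26:H0  best=H0
  - 149.239.178.105/32 clear@32
  ? 4.146.22.3  path d0:H1→d1:-→d2:-→d3:-→d4:-→d5:-→d6:-→d7:-→d8:-→d9:-→d10:-→d11:-→d12:-→d13:-→d14:-→d15:-→d16:-→d17:-→d18:-→d19:-→d20:H0→d21:-→d22:-→d23:-→d24:H0  best=H0
  ? 149.239.12.0  path d0:H1→d1:-→d2:-→d3:-→d4:-→d5:-→d6:-→d7:-→d8:H2→d9:-→d10:-→d11:-→d12:-→d13:-→d14:-→d15:-→d16:H2  best=H2
  add 149.239.178.105/32 -> H0 at depth 32
  ? 149.239.178.105  path d0:H1→d1:-→d2:-→d3:-→d4:-→d5:-→d6:-→d7:-→d8:H2→d9:-→d10:-→d11:-→d12:-→d13:-→d14:-→d15:-→d16:H2→d17:-→d18:-→d19:-→d20:-→d21:-→d22:-→d23:-→d24:-→d25:-→d26:H0→d27:-→d28:H0→d29:-→d30:-→d31:-→d32:H0  best=H0
  add 149.239.176.0/20 -> H2 at depth 20
  add 86.100.212.0/24 -> H0 at depth 24
  add 144.0.0.0/5 -> H0 at depth 5
  ? 149.239.0.218  path d0:H1→d1:-→d2:-→d3:-→d4:-→d5:H0→d6:-→d7:-→d8:H2→d9:-→d10:-→d11:-→d12:-→d13:-→d14:-→d15:-→d16:H2  best=H2
  add 86.100.212.80/28 -> H0 at depth 28
  ? 149.239.177.123  path d0:H1→d1:-→d2:-→d3:-→d4:-→d5:H0→d6:-→d7:-→d8:H2→d9:-→d10:-→d11:-→d12:-→d13:-→d14:-→d15:-→d16:H2→d17:-→d18:-→d19:-→d20:H2→d21:-→d22:-  best=H2
  add 149.239.178.0/24 -> H1 at depth 24

== LOOKUPS ==
["H2","no-route","H2","no-route","H2","H0","H2","H0","H2","H2","H2","H0","H0","H0","H2","H0","H2","H2"]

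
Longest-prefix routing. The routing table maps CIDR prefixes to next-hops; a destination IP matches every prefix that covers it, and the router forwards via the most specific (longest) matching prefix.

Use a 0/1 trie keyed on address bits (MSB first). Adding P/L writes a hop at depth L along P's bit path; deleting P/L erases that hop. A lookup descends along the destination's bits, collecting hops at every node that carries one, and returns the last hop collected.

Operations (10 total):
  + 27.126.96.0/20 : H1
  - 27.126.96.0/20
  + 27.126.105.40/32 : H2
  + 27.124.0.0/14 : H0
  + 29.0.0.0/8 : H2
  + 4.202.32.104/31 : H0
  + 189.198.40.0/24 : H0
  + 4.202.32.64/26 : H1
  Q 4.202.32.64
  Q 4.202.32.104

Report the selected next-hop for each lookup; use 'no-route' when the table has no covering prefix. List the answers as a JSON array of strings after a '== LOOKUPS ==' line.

Process each operation:
  add 27.126.96.0/20 -> H1 at depth 20
  del 27.126.96.0/20 (clear depth 20)
  add 27.126.105.40/32 -> H2 at depth 32
  add 27.124.0.0/14 -> H0 at depth 14
  add 29.0.0.0/8 -> H2 at depth 8
  add 4.202.32.104/31 -> H0 at depth 31
  add 189.198.40.0/24 -> H0 at depth 24
  add 4.202.32.64/26 -> H1 at depth 26
  lookup 4.202.32.64: bits 00000100110010100010000001 walk d0:-→d1:-→d2:-→d3:-→d4:-→d5:-→d6:-→d7:-→d8:-→d9:-→d10:-→d11:-→d12:-→d13:-→d14:-→d15:-→d16:-→d17:-→d18:-→d19:-→d20:-→d21:-→d22:-→d23:-→d24:-→d25:-→d26:H1 -> H1
  lookup 4.202.32.104: bits 0000010011001010001000000110100 walk d0:-→d1:-→d2:-→d3:-→d4:-→d5:-→d6:-→d7:-→d8:-→d9:-→d10:-→d11:-→d12:-→d13:-→d14:-→d15:-→d16:-→d17:-→d18:-→d19:-→d20:-→d21:-→d22:-→d23:-→d24:-→d25:-→d26:H1→d27:-→d28:-→d29:-→d30:-→d31:H0 -> H0

== LOOKUPS ==
["H1","H0"]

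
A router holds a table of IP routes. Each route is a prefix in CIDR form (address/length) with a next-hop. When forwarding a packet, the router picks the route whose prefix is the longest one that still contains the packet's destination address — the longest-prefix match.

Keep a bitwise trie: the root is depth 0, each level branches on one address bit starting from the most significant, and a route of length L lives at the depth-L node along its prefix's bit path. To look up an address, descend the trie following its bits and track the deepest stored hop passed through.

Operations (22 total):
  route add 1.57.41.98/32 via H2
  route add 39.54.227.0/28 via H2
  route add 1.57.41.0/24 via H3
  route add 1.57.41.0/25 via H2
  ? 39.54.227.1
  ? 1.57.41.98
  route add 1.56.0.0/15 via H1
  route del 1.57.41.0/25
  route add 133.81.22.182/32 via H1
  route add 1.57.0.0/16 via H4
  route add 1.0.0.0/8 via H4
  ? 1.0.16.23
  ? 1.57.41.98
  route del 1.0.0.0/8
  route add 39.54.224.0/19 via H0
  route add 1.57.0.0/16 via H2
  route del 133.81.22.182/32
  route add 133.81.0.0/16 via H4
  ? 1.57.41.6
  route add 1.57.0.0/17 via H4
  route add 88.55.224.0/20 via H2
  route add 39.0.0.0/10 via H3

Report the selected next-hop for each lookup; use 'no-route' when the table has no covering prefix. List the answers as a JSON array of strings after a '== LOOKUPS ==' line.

Trace:
  add 1.57.41.98/32 -> H2 at depth 32
  add 39.54.227.0/28 -> H2 at depth 28
  add 1.57.41.0/24 -> H3 at depth 24
  add 1.57.41.0/25 -> H2 at depth 25
  Q 39.54.227.1: descend 0010011100110110111000110000 ; hops seen [H2] ; pick H2
  Q 1.57.41.98: descend 00000001001110010010100101100010 ; hops seen [H3,H2,H2] ; pick H2
  add 1.56.0.0/15 -> H1 at depth 15
  - 1.57.41.0/25 clear@25
  add 133.81.22.182/32 -> H1 at depth 32
  add 1.57.0.0/16 -> H4 at depth 16
  add 1.0.0.0/8 -> H4 at depth 8
  Q 1.0.16.23: descend 0000000100 ; hops seen [H4] ; pick H4
  Q 1.57.41.98: descend 00000001001110010010100101100010 ; hops seen [H4,H1,H4,H3,H2] ; pick H2
  - 1.0.0.0/8 clear@8
  add 39.54.224.0/19 -> H0 at depth 19
  add 1.57.0.0/16 -> H2 at depth 16
  - 133.81.22.182/32 clear@32
  add 133.81.0.0/16 -> H4 at depth 16
  Q 1.57.41.6: descend 0000000100111001001010010 ; hops seen [H1,H2,H3] ; pick H3
  add 1.57.0.0/17 -> H4 at depth 17
  add 88.55.224.0/20 -> H2 at depth 20
  add 39.0.0.0/10 -> H3 at depth 10

== LOOKUPS ==
["H2","H2","H4","H2","H3"]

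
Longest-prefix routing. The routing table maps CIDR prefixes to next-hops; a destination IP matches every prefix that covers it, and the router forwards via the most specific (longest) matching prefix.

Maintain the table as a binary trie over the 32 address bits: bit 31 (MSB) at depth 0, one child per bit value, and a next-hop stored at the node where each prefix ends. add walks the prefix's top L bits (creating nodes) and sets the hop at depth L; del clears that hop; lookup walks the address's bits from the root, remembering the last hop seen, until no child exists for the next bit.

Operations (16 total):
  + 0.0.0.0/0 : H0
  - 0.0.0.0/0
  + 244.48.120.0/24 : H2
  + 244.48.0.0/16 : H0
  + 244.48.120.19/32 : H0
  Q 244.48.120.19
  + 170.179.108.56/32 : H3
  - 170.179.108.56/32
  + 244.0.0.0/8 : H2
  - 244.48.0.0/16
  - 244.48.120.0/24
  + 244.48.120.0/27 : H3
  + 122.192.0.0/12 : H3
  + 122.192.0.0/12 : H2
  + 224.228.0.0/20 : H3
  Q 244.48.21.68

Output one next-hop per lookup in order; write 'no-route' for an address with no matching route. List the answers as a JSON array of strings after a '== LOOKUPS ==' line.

Apply in order:
  add 0.0.0.0/0 -> H0 at depth 0
  del 0.0.0.0/0 (clear depth 0)
  add 244.48.120.0/24 -> H2 at depth 24
  add 244.48.0.0/16 -> H0 at depth 16
  add 244.48.120.19/32 -> H0 at depth 32
  lookup 244.48.120.19: bits 11110100001100000111100000010011 walk d0:-→d1:-→d2:-→d3:-→d4:-→d5:-→d6:-→d7:-→d8:-→d9:-→d10:-→d11:-→d12:-→d13:-→d14:-→d15:-→d16:H0→d17:-→d18:-→d19:-→d20:-→d21:-→d22:-→d23:-→d24:H2→d25:-→d26:-→d27:-→d28:-→d29:-→d30:-→d31:-→d32:H0 -> H0
  add 170.179.108.56/32 -> H3 at depth 32
  del 170.179.108.56/32 (clear depth 32)
  add 244.0.0.0/8 -> H2 at depth 8
  del 244.48.0.0/16 (clear depth 16)
  del 244.48.120.0/24 (clear depth 24)
  add 244.48.120.0/27 -> H3 at depth 27
  add 122.192.0.0/12 -> H3 at depth 12
  add 122.192.0.0/12 -> H2 at depth 12
  add 224.228.0.0/20 -> H3 at depth 20
  lookup 244.48.21.68: bits 11110100001100000 walk d0:-→d1:-→d2:-→d3:-→d4:-→d5:-→d6:-→d7:-→d8:H2→d9:-→d10:-→d11:-→d12:-→d13:-→d14:-→d15:-→d16:-→d17:- -> H2

== LOOKUPS ==
["H0","H2"]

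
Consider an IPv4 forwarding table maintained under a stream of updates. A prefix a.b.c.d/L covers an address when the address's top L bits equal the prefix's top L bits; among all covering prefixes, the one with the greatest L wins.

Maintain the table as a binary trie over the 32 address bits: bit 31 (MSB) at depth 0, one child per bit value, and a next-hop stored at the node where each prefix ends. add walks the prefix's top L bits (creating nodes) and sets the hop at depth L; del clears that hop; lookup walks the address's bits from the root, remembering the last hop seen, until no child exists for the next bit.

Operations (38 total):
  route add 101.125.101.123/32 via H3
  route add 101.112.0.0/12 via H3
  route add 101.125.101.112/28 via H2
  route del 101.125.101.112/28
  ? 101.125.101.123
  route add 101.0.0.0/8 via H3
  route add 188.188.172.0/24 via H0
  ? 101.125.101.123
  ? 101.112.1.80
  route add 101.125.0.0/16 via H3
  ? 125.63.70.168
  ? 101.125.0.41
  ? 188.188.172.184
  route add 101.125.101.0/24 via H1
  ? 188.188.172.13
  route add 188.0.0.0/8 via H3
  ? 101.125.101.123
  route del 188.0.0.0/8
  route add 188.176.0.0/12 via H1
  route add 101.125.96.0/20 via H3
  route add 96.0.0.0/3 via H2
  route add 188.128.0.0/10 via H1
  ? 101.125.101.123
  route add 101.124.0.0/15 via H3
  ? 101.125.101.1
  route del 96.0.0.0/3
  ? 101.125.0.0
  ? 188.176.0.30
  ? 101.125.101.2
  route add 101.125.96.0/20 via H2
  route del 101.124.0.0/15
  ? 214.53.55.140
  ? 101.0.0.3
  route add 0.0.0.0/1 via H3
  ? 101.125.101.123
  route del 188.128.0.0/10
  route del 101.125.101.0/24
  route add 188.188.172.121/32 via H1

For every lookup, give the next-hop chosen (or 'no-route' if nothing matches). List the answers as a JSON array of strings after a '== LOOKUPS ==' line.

Process each operation:
  add 101.125.101.123/32 -> H3 at depth 32
  add 101.112.0.0/12 -> H3 at depth 12
  add 101.125.101.112/28 -> H2 at depth 28
  del 101.125.101.112/28 (clear depth 28)
  Q 101.125.101.123: descend 01100101011111010110010101111011 ; hops seen [H3,H3] ; pick H3
  add 101.0.0.0/8 -> H3 at depth 8
  add 188.188.172.0/24 -> H0 at depth 24
  Q 101.125.101.123: descend 01100101011111010110010101111011 ; hops seen [H3,H3,H3] ; pick H3
  Q 101.112.1.80: descend 011001010111 ; hops seen [H3,H3] ; pick H3
  add 101.125.0.0/16 -> H3 at depth 16
  Q 125.63.70.168: descend 011 ; hops seen [∅] ; pick no-route
  Q 101.125.0.41: descend 01100101011111010 ; hops seen [H3,H3,H3] ; pick H3
  Q 188.188.172.184: descend 101111001011110010101100 ; hops seen [H0] ; pick H0
  add 101.125.101.0/24 -> H1 at depth 24
  Q 188.188.172.13: descend 101111001011110010101100 ; hops seen [H0] ; pick H0
  add 188.0.0.0/8 -> H3 at depth 8
  Q 101.125.101.123: descend 01100101011111010110010101111011 ; hops seen [H3,H3,H3,H1,H3] ; pick H3
  del 188.0.0.0/8 (clear depth 8)
  add 188.176.0.0/12 -> H1 at depth 12
  add 101.125.96.0/20 -> H3 at depth 20
  add 96.0.0.0/3 -> H2 at depth 3
  add 188.128.0.0/10 -> H1 at depth 10
  Q 101.125.101.123: descend 01100101011111010110010101111011 ; hops seen [H2,H3,H3,H3,H3,H1,H3] ; pick H3
  add 101.124.0.0/15 -> H3 at depth 15
  Q 101.125.101.1: descend 0110010101111101011001010 ; hops seen [H2,H3,H3,H3,H3,H3,H1] ; pick H1
  del 96.0.0.0/3 (clear depth 3)
  Q 101.125.0.0: descend 01100101011111010 ; hops seen [H3,H3,H3,H3] ; pick H3
  Q 188.176.0.30: descend 101111001011 ; hops seen [H1,H1] ; pick H1
  Q 101.125.101.2: descend 0110010101111101011001010 ; hops seen [H3,H3,H3,H3,H3,H1] ; pick H1
  add 101.125.96.0/20 -> H2 at depth 20
  del 101.124.0.0/15 (clear depth 15)
  Q 214.53.55.140: descend 1 ; hops seen [∅] ; pick no-route
  Q 101.0.0.3: descend 011001010 ; hops seen [H3] ; pick H3
  add 0.0.0.0/1 -> H3 at depth 1
  Q 101.125.101.123: descend 01100101011111010110010101111011 ; hops seen [H3,H3,H3,H3,H2,H1,H3] ; pick H3
  del 188.128.0.0/10 (clear depth 10)
  del 101.125.101.0/24 (clear depth 24)
  add 188.188.172.121/32 -> H1 at depth 32

== LOOKUPS ==
["H3","H3","H3","no-route","H3","H0","H0","H3","H3","H1","H3","H1","H1","no-route","H3","H3"]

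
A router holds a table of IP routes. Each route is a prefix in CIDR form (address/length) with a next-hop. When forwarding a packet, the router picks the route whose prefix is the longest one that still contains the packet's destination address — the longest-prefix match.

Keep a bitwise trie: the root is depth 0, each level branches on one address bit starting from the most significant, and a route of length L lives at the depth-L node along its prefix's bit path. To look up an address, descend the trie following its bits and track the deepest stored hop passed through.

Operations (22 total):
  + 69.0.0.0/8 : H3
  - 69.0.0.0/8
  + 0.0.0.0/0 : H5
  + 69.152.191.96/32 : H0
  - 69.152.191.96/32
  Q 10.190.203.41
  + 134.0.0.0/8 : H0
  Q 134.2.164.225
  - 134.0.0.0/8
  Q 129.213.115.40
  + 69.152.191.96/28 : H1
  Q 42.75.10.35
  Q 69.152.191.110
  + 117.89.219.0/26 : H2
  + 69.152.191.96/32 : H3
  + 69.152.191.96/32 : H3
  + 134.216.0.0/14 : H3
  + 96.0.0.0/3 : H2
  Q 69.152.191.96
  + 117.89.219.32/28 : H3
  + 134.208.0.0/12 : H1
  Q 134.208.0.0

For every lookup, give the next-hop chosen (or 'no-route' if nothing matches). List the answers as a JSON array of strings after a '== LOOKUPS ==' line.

Apply in order:
  add 69.0.0.0/8 -> H3 at depth 8
  - 69.0.0.0/8 clear@8
  add 0.0.0.0/0 -> H5 at depth 0
  add 69.152.191.96/32 -> H0 at depth 32
  - 69.152.191.96/32 clear@32
  lookup 10.190.203.41: bits 0 walk d0:H5→d1:- -> H5
  add 134.0.0.0/8 -> H0 at depth 8
  lookup 134.2.164.225: bits 10000110 walk d0:H5→d1:-→d2:-→d3:-→d4:-→d5:-→d6:-→d7:-→d8:H0 -> H0
  - 134.0.0.0/8 clear@8
  lookup 129.213.115.40: bits 10000 walk d0:H5→d1:-→d2:-→d3:-→d4:-→d5:- -> H5
  add 69.152.191.96/28 -> H1 at depth 28
  lookup 42.75.10.35: bits 0 walk d0:H5→d1:- -> H5
  lookup 69.152.191.110: bits 0100010110011000101111110110 walk d0:H5→d1:-→d2:-→d3:-→d4:-→d5:-→d6:-→d7:-→d8:-→d9:-→d10:-→d11:-→d12:-→d13:-→d14:-→d15:-→d16:-→d17:-→d18:-→d19:-→d20:-→d21:-→d22:-→d23:-→d24:-→d25:-→d26:-→d27:-→d28:H1 -> H1
  add 117.89.219.0/26 -> H2 at depth 26
  add 69.152.191.96/32 -> H3 at depth 32
  add 69.152.191.96/32 -> H3 at depth 32
  add 134.216.0.0/14 -> H3 at depth 14
  add 96.0.0.0/3 -> H2 at depth 3
  lookup 69.152.191.96: bits 01000101100110001011111101100000 walk d0:H5→d1:-→d2:-→d3:-→d4:-→d5:-→d6:-→d7:-→d8:-→d9:-→d10:-→d11:-→d12:-→d13:-→d14:-→d15:-→d16:-→d17:-→d18:-→d19:-→d20:-→d21:-→d22:-→d23:-→d24:-→d25:-→d26:-→d27:-→d28:H1→d29:-→d30:-→d31:-→d32:H3 -> H3
  add 117.89.219.32/28 -> H3 at depth 28
  add 134.208.0.0/12 -> H1 at depth 12
  lookup 134.208.0.0: bits 100001101101 walk d0:H5→d1:-→d2:-→d3:-→d4:-→d5:-→d6:-→d7:-→d8:-→d9:-→d10:-→d11:-→d12:H1 -> H1

== LOOKUPS ==
["H5","H0","H5","H5","H1","H3","H1"]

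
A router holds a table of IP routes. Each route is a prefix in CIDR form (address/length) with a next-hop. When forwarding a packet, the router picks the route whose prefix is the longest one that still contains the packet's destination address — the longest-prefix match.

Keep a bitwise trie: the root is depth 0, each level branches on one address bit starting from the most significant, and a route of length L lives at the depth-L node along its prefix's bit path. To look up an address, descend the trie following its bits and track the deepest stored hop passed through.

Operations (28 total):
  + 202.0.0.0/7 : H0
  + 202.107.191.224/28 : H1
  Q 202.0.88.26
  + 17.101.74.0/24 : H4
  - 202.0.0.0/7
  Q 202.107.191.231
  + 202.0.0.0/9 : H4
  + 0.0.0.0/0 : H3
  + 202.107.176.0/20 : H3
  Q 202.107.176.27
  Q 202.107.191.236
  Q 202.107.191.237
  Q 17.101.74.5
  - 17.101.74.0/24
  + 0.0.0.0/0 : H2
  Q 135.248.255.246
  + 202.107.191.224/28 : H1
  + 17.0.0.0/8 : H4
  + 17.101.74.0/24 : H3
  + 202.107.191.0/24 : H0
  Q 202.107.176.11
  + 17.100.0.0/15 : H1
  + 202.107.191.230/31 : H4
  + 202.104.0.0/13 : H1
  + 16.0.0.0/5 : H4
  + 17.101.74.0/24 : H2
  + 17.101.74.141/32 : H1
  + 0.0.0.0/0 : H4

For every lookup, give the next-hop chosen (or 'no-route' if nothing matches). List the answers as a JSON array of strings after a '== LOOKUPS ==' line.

Apply in order:
  + 202.0.0.0/7 (H0) depth=7
  + 202.107.191.224/28 (H1) depth=28
  ? 202.0.88.26  path d0:-→d1:-→d2:-→d3:-→d4:-→d5:-→d6:-→d7:H0→d8:-→d9:-  best=H0
  + 17.101.74.0/24 (H4) depth=24
  del 202.0.0.0/7 (clear depth 7)
  ? 202.107.191.231  path d0:-→d1:-→d2:-→d3:-→d4:-→d5:-→d6:-→d7:-→d8:-→d9:-→d10:-→d11:-→d12:-→d13:-→d14:-→d15:-→d16:-→d17:-→d18:-→d19:-→d20:-→d21:-→d22:-→d23:-→d24:-→d25:-→d26:-→d27:-→d28:H1  best=H1
  + 202.0.0.0/9 (H4) depth=9
  + 0.0.0.0/0 (H3) depth=0
  + 202.107.176.0/20 (H3) depth=20
  ? 202.107.176.27  path d0:H3→d1:-→d2:-→d3:-→d4:-→d5:-→d6:-→d7:-→d8:-→d9:H4→d10:-→d11:-→d12:-→d13:-→d14:-→d15:-→d16:-→d17:-→d18:-→d19:-→d20:H3  best=H3
  ? 202.107.191.236  path d0:H3→d1:-→d2:-→d3:-→d4:-→d5:-→d6:-→d7:-→d8:-→d9:H4→d10:-→d11:-→d12:-→d13:-→d14:-→d15:-→d16:-→d17:-→d18:-→d19:-→d20:H3→d21:-→d22:-→d23:-→d24:-→d25:-→d26:-→d27:-→d28:H1  best=H1
  ? 202.107.191.237  path d0:H3→d1:-→d2:-→d3:-→d4:-→d5:-→d6:-→d7:-→d8:-→d9:H4→d10:-→d11:-→d12:-→d13:-→d14:-→d15:-→d16:-→d17:-→d18:-→d19:-→d20:H3→d21:-→d22:-→d23:-→d24:-→d25:-→d26:-→d27:-→d28:H1  best=H1
  ? 17.101.74.5  path d0:H3→d1:-→d2:-→d3:-→d4:-→d5:-→d6:-→d7:-→d8:-→d9:-→d10:-→d11:-→d12:-→d13:-→d14:-→d15:-→d16:-→d17:-→d18:-→d19:-→d20:-→d21:-→d22:-→d23:-→d24:H4  best=H4
  del 17.101.74.0/24 (clear depth 24)
  + 0.0.0.0/0 (H2) depth=0
  ? 135.248.255.246  path d0:H2→d1:-  best=H2
  + 202.107.191.224/28 (H1) depth=28
  + 17.0.0.0/8 (H4) depth=8
  + 17.101.74.0/24 (H3) depth=24
  + 202.107.191.0/24 (H0) depth=24
  ? 202.107.176.11  path d0:H2→d1:-→d2:-→d3:-→d4:-→d5:-→d6:-→d7:-→d8:-→d9:H4→d10:-→d11:-→d12:-→d13:-→d14:-→d15:-→d16:-→d17:-→d18:-→d19:-→d20:H3  best=H3
  + 17.100.0.0/15 (H1) depth=15
  + 202.107.191.230/31 (H4) depth=31
  + 202.104.0.0/13 (H1) depth=13
  + 16.0.0.0/5 (H4) depth=5
  + 17.101.74.0/24 (H2) depth=24
  + 17.101.74.141/32 (H1) depth=32
  + 0.0.0.0/0 (H4) depth=0

== LOOKUPS ==
["H0","H1","H3","H1","H1","H4","H2","H3"]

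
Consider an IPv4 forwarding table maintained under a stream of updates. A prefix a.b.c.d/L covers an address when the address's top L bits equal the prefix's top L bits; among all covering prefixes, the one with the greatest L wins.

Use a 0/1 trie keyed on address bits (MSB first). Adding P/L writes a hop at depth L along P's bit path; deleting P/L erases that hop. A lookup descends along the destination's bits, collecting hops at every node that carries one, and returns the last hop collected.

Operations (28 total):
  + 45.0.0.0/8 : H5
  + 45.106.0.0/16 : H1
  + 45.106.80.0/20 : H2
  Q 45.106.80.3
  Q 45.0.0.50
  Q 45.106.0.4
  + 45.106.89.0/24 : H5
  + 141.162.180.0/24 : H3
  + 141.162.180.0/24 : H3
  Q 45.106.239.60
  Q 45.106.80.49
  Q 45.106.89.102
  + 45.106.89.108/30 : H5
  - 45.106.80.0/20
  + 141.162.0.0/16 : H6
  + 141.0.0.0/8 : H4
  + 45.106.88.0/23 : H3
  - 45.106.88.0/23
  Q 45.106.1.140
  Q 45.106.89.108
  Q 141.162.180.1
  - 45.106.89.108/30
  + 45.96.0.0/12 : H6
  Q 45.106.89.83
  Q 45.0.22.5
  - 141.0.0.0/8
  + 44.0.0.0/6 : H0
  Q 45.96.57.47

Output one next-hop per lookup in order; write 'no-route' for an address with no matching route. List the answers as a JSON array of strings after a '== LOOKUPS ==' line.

Process each operation:
  + 45.0.0.0/8 (H5) depth=8
  + 45.106.0.0/16 (H1) depth=16
  + 45.106.80.0/20 (H2) depth=20
  lookup 45.106.80.3: bits 00101101011010100101 walk d0:-→d1:-→d2:-→d3:-→d4:-→d5:-→d6:-→d7:-→d8:H5→d9:-→d10:-→d11:-→d12:-→d13:-→d14:-→d15:-→d16:H1→d17:-→d18:-→d19:-→d20:H2 -> H2
  lookup 45.0.0.50: bits 001011010 walk d0:-→d1:-→d2:-→d3:-→d4:-→d5:-→d6:-→d7:-→d8:H5→d9:- -> H5
  lookup 45.106.0.4: bits 00101101011010100 walk d0:-→d1:-→d2:-→d3:-→d4:-→d5:-→d6:-→d7:-→d8:H5→d9:-→d10:-→d11:-→d12:-→d13:-→d14:-→d15:-→d16:H1→d17:- -> H1
  + 45.106.89.0/24 (H5) depth=24
  + 141.162.180.0/24 (H3) depth=24
  + 141.162.180.0/24 (H3) depth=24
  lookup 45.106.239.60: bits 0010110101101010 walk d0:-→d1:-→d2:-→d3:-→d4:-→d5:-→d6:-→d7:-→d8:H5→d9:-→d10:-→d11:-→d12:-→d13:-→d14:-→d15:-→d16:H1 -> H1
  lookup 45.106.80.49: bits 00101101011010100101 walk d0:-→d1:-→d2:-→d3:-→d4:-→d5:-→d6:-→d7:-→d8:H5→d9:-→d10:-→d11:-→d12:-→d13:-→d14:-→d15:-→d16:H1→d17:-→d18:-→d19:-→d20:H2 -> H2
  lookup 45.106.89.102: bits 001011010110101001011001 walk d0:-→d1:-→d2:-→d3:-→d4:-→d5:-→d6:-→d7:-→d8:H5→d9:-→d10:-→d11:-→d12:-→d13:-→d14:-→d15:-→d16:H1→d17:-→d18:-→d19:-→d20:H2→d21:-→d22:-→d23:-→d24:H5 -> H5
  + 45.106.89.108/30 (H5) depth=30
  - 45.106.80.0/20 clear@20
  + 141.162.0.0/16 (H6) depth=16
  + 141.0.0.0/8 (H4) depth=8
  + 45.106.88.0/23 (H3) depth=23
  - 45.106.88.0/23 clear@23
  lookup 45.106.1.140: bits 00101101011010100 walk d0:-→d1:-→d2:-→d3:-→d4:-→d5:-→d6:-→d7:-→d8:H5→d9:-→d10:-→d11:-→d12:-→d13:-→d14:-→d15:-→d16:H1→d17:- -> H1
  lookup 45.106.89.108: bits 001011010110101001011001011011 walk d0:-→d1:-→d2:-→d3:-→d4:-→d5:-→d6:-→d7:-→d8:H5→d9:-→d10:-→d11:-→d12:-→d13:-→d14:-→d15:-→d16:H1→d17:-→d18:-→d19:-→d20:-→d21:-→d22:-→d23:-→d24:H5→d25:-→d26:-→d27:-→d28:-→d29:-→d30:H5 -> H5
  lookup 141.162.180.1: bits 100011011010001010110100 walk d0:-→d1:-→d2:-→d3:-→d4:-→d5:-→d6:-→d7:-→d8:H4→d9:-→d10:-→d11:-→d12:-→d13:-→d14:-→d15:-→d16:H6→d17:-→d18:-→d19:-→d20:-→d21:-→d22:-→d23:-→d24:H3 -> H3
  - 45.106.89.108/30 clear@30
  + 45.96.0.0/12 (H6) depth=12
  lookup 45.106.89.83: bits 00101101011010100101100101 walk d0:-→d1:-→d2:-→d3:-→d4:-→d5:-→d6:-→d7:-→d8:H5→d9:-→d10:-→d11:-→d12:H6→d13:-→d14:-→d15:-→d16:H1→d17:-→d18:-→d19:-→d20:-→d21:-→d22:-→d23:-→d24:H5→d25:-→d26:- -> H5
  lookup 45.0.22.5: bits 001011010 walk d0:-→d1:-→d2:-→d3:-→d4:-→d5:-→d6:-→d7:-→d8:H5→d9:- -> H5
  - 141.0.0.0/8 clear@8
  + 44.0.0.0/6 (H0) depth=6
  lookup 45.96.57.47: bits 001011010110 walk d0:-→d1:-→d2:-→d3:-→d4:-→d5:-→d6:H0→d7:-→d8:H5→d9:-→d10:-→d11:-→d12:H6 -> H6

== LOOKUPS ==
["H2","H5","H1","H1","H2","H5","H1","H5","H3","H5","H5","H6"]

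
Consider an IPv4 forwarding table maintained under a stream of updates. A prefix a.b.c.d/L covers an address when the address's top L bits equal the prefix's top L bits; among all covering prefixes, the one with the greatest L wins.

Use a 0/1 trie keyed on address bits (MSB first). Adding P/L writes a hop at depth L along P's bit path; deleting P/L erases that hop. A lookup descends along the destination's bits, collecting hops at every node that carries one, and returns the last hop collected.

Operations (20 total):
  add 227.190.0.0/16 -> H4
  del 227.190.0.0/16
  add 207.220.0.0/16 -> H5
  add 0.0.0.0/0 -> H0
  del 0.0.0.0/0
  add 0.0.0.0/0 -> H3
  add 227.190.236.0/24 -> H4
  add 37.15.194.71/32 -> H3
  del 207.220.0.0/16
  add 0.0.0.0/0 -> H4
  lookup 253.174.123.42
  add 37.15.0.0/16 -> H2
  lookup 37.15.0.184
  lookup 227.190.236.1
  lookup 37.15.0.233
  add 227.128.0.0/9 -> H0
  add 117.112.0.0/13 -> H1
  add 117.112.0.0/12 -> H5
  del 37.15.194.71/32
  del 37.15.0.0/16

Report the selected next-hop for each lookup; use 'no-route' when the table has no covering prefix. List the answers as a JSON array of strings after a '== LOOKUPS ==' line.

Process each operation:
  add 227.190.0.0/16 -> H4 at depth 16
  del 227.190.0.0/16 (clear depth 16)
  add 207.220.0.0/16 -> H5 at depth 16
  add 0.0.0.0/0 -> H0 at depth 0
  del 0.0.0.0/0 (clear depth 0)
  add 0.0.0.0/0 -> H3 at depth 0
  add 227.190.236.0/24 -> H4 at depth 24
  add 37.15.194.71/32 -> H3 at depth 32
  del 207.220.0.0/16 (clear depth 16)
  add 0.0.0.0/0 -> H4 at depth 0
  ? 253.174.123.42  path d0:H4→d1:-→d2:-→d3:-  best=H4
  add 37.15.0.0/16 -> H2 at depth 16
  ? 37.15.0.184  path d0:H4→d1:-→d2:-→d3:-→d4:-→d5:-→d6:-→d7:-→d8:-→d9:-→d10:-→d11:-→d12:-→d13:-→d14:-→d15:-→d16:H2  best=H2
  ? 227.190.236.1  path d0:H4→d1:-→d2:-→d3:-→d4:-→d5:-→d6:-→d7:-→d8:-→d9:-→d10:-→d11:-→d12:-→d13:-→d14:-→d15:-→d16:-→d17:-→d18:-→d19:-→d20:-→d21:-→d22:-→d23:-→d24:H4  best=H4
  ? 37.15.0.233  path d0:H4→d1:-→d2:-→d3:-→d4:-→d5:-→d6:-→d7:-→d8:-→d9:-→d10:-→d11:-→d12:-→d13:-→d14:-→d15:-→d16:H2  best=H2
  add 227.128.0.0/9 -> H0 at depth 9
  add 117.112.0.0/13 -> H1 at depth 13
  add 117.112.0.0/12 -> H5 at depth 12
  del 37.15.194.71/32 (clear depth 32)
  del 37.15.0.0/16 (clear depth 16)

== LOOKUPS ==
["H4","H2","H4","H2"]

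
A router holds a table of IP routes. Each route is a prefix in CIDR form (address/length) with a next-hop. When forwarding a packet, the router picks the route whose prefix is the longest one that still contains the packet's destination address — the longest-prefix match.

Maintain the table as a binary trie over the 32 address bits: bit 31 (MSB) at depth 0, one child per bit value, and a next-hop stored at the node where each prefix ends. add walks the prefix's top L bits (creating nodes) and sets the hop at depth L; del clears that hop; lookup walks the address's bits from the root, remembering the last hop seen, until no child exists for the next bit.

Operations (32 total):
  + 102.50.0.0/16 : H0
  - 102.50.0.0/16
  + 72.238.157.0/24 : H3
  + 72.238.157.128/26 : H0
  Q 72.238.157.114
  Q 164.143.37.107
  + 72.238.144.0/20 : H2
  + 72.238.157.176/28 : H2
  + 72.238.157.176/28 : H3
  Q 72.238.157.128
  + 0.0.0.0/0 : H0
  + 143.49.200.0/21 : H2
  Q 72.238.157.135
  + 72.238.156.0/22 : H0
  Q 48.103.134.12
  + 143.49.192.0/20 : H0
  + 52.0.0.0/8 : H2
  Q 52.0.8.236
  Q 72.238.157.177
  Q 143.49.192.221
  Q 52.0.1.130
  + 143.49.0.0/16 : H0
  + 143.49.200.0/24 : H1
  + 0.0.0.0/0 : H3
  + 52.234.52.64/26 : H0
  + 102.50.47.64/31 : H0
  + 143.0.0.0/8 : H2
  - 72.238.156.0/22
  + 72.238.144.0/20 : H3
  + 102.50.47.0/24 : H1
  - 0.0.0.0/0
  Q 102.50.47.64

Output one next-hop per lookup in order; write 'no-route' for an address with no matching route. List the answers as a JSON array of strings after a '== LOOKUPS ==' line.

Apply in order:
  add 102.50.0.0/16 -> H0 at depth 16
  - 102.50.0.0/16 clear@16
  add 72.238.157.0/24 -> H3 at depth 24
  add 72.238.157.128/26 -> H0 at depth 26
  Q 72.238.157.114: descend 010010001110111010011101 ; hops seen [H3] ; pick H3
  Q 164.143.37.107: descend ε ; hops seen [∅] ; pick no-route
  add 72.238.144.0/20 -> H2 at depth 20
  add 72.238.157.176/28 -> H2 at depth 28
  add 72.238.157.176/28 -> H3 at depth 28
  Q 72.238.157.128: descend 01001000111011101001110110 ; hops seen [H2,H3,H0] ; pick H0
  add 0.0.0.0/0 -> H0 at depth 0
  add 143.49.200.0/21 -> H2 at depth 21
  Q 72.238.157.135: descend 01001000111011101001110110 ; hops seen [H0,H2,H3,H0] ; pick H0
  add 72.238.156.0/22 -> H0 at depth 22
  Q 48.103.134.12: descend 0 ; hops seen [H0] ; pick H0
  add 143.49.192.0/20 -> H0 at depth 20
  add 52.0.0.0/8 -> H2 at depth 8
  Q 52.0.8.236: descend 00110100 ; hops seen [H0,H2] ; pick H2
  Q 72.238.157.177: descend 0100100011101110100111011011 ; hops seen [H0,H2,H0,H3,H0,H3] ; pick H3
  Q 143.49.192.221: descend 10001111001100011100 ; hops seen [H0,H0] ; pick H0
  Q 52.0.1.130: descend 00110100 ; hops seen [H0,H2] ; pick H2
  add 143.49.0.0/16 -> H0 at depth 16
  add 143.49.200.0/24 -> H1 at depth 24
  add 0.0.0.0/0 -> H3 at depth 0
  add 52.234.52.64/26 -> H0 at depth 26
  add 102.50.47.64/31 -> H0 at depth 31
  add 143.0.0.0/8 -> H2 at depth 8
  - 72.238.156.0/22 clear@22
  add 72.238.144.0/20 -> H3 at depth 20
  add 102.50.47.0/24 -> H1 at depth 24
  - 0.0.0.0/0 clear@0
  Q 102.50.47.64: descend 0110011000110010001011110100000 ; hops seen [H1,H0] ; pick H0

== LOOKUPS ==
["H3","no-route","H0","H0","H0","H2","H3","H0","H2","H0"]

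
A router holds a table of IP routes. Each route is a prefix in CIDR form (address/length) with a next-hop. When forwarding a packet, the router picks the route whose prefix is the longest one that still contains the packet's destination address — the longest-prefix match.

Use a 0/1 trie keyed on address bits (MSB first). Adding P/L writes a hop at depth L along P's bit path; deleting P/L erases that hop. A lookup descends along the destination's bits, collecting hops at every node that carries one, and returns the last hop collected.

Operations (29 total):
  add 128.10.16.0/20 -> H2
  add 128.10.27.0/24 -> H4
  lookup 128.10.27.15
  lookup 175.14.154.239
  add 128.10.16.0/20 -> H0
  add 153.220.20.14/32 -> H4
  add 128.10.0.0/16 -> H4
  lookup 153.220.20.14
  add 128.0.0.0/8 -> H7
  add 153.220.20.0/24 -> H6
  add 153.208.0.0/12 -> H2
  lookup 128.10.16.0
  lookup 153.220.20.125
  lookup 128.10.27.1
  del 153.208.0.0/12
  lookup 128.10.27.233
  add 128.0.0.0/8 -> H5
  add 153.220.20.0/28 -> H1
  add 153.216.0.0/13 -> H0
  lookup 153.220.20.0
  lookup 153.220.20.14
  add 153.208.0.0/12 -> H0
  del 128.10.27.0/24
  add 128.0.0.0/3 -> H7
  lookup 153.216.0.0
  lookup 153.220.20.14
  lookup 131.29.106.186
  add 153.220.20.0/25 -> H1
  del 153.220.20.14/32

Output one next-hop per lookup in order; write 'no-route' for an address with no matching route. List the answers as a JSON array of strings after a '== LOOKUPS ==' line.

Trace:
  + 128.10.16.0/20 (H2) depth=20
  + 128.10.27.0/24 (H4) depth=24
  lookup 128.10.27.15: bits 100000000000101000011011 walk d0:-→d1:-→d2:-→d3:-→d4:-→d5:-→d6:-→d7:-→d8:-→d9:-→d10:-→d11:-→d12:-→d13:-→d14:-→d15:-→d16:-→d17:-→d18:-→d19:-→d20:H2→d21:-→d22:-→d23:-→d24:H4 -> H4
  lookup 175.14.154.239: bits 10 walk d0:-→d1:-→d2:- -> no-route
  + 128.10.16.0/20 (H0) depth=20
  + 153.220.20.14/32 (H4) depth=32
  + 128.10.0.0/16 (H4) depth=16
  lookup 153.220.20.14: bits 10011001110111000001010000001110 walk d0:-→d1:-→d2:-→d3:-→d4:-→d5:-→d6:-→d7:-→d8:-→d9:-→d10:-→d11:-→d12:-→d13:-→d14:-→d15:-→d16:-→d17:-→d18:-→d19:-→d20:-→d21:-→d22:-→d23:-→d24:-→d25:-→d26:-→d27:-→d28:-→d29:-→d30:-→d31:-→d32:H4 -> H4
  + 128.0.0.0/8 (H7) depth=8
  + 153.220.20.0/24 (H6) depth=24
  + 153.208.0.0/12 (H2) depth=12
  lookup 128.10.16.0: bits 10000000000010100001 walk d0:-→d1:-→d2:-→d3:-→d4:-→d5:-→d6:-→d7:-→d8:H7→d9:-→d10:-→d11:-→d12:-→d13:-→d14:-→d15:-→d16:H4→d17:-→d18:-→d19:-→d20:H0 -> H0
  lookup 153.220.20.125: bits 1001100111011100000101000 walk d0:-→d1:-→d2:-→d3:-→d4:-→d5:-→d6:-→d7:-→d8:-→d9:-→d10:-→d11:-→d12:H2→d13:-→d14:-→d15:-→d16:-→d17:-→d18:-→d19:-→d20:-→d21:-→d22:-→d23:-→d24:H6→d25:- -> H6
  lookup 128.10.27.1: bits 100000000000101000011011 walk d0:-→d1:-→d2:-→d3:-→d4:-→d5:-→d6:-→d7:-→d8:H7→d9:-→d10:-→d11:-→d12:-→d13:-→d14:-→d15:-→d16:H4→d17:-→d18:-→d19:-→d20:H0→d21:-→d22:-→d23:-→d24:H4 -> H4
  del 153.208.0.0/12 (clear depth 12)
  lookup 128.10.27.233: bits 100000000000101000011011 walk d0:-→d1:-→d2:-→d3:-→d4:-→d5:-→d6:-→d7:-→d8:H7→d9:-→d10:-→d11:-→d12:-→d13:-→d14:-→d15:-→d16:H4→d17:-→d18:-→d19:-→d20:H0→d21:-→d22:-→d23:-→d24:H4 -> H4
  + 128.0.0.0/8 (H5) depth=8
  + 153.220.20.0/28 (H1) depth=28
  + 153.216.0.0/13 (H0) depth=13
  lookup 153.220.20.0: bits 1001100111011100000101000000 walk d0:-→d1:-→d2:-→d3:-→d4:-→d5:-→d6:-→d7:-→d8:-→d9:-→d10:-→d11:-→d12:-→d13:H0→d14:-→d15:-→d16:-→d17:-→d18:-→d19:-→d20:-→d21:-→d22:-→d23:-→d24:H6→d25:-→d26:-→d27:-→d28:H1 -> H1
  lookup 153.220.20.14: bits 10011001110111000001010000001110 walk d0:-→d1:-→d2:-→d3:-→d4:-→d5:-→d6:-→d7:-→d8:-→d9:-→d10:-→d11:-→d12:-→d13:H0→d14:-→d15:-→d16:-→d17:-→d18:-→d19:-→d20:-→d21:-→d22:-→d23:-→d24:H6→d25:-→d26:-→d27:-→d28:H1→d29:-→d30:-→d31:-→d32:H4 -> H4
  + 153.208.0.0/12 (H0) depth=12
  del 128.10.27.0/24 (clear depth 24)
  + 128.0.0.0/3 (H7) depth=3
  lookup 153.216.0.0: bits 1001100111011 walk d0:-→d1:-→d2:-→d3:H7→d4:-→d5:-→d6:-→d7:-→d8:-→d9:-→d10:-→d11:-→d12:H0→d13:H0 -> H0
  lookup 153.220.20.14: bits 10011001110111000001010000001110 walk d0:-→d1:-→d2:-→d3:H7→d4:-→d5:-→d6:-→d7:-→d8:-→d9:-→d10:-→d11:-→d12:H0→d13:H0→d14:-→d15:-→d16:-→d17:-→d18:-→d19:-→d20:-→d21:-→d22:-→d23:-→d24:H6→d25:-→d26:-→d27:-→d28:H1→d29:-→d30:-→d31:-→d32:H4 -> H4
  lookup 131.29.106.186: bits 100000 walk d0:-→d1:-→d2:-→d3:H7→d4:-→d5:-→d6:- -> H7
  + 153.220.20.0/25 (H1) depth=25
  del 153.220.20.14/32 (clear depth 32)

== LOOKUPS ==
["H4","no-route","H4","H0","H6","H4","H4","H1","H4","H0","H4","H7"]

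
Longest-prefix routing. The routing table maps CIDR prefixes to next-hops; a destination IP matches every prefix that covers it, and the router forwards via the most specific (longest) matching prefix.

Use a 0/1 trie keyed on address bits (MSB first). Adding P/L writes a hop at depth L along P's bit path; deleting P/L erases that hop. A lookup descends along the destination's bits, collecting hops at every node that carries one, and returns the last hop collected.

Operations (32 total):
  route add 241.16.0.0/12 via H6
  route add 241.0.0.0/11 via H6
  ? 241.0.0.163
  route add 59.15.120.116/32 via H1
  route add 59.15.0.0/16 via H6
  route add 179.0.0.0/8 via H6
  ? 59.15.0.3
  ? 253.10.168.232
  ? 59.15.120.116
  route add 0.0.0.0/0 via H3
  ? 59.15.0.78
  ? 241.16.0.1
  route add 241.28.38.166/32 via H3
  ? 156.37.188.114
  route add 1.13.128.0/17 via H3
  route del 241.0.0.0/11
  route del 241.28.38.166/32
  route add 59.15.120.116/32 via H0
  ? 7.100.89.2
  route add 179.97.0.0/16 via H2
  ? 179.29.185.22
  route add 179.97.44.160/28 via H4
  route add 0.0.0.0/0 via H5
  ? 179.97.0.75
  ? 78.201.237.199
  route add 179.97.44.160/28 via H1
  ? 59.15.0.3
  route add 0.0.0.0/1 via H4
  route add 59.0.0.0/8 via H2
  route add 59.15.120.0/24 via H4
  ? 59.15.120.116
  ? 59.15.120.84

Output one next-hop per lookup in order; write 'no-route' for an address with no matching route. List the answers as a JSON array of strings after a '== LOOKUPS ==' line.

Process each operation:
  + 241.16.0.0/12 (H6) depth=12
  + 241.0.0.0/11 (H6) depth=11
  lookup 241.0.0.163: bits 11110001000 walk d0:-→d1:-→d2:-→d3:-→d4:-→d5:-→d6:-→d7:-→d8:-→d9:-→d10:-→d11:H6 -> H6
  + 59.15.120.116/32 (H1) depth=32
  + 59.15.0.0/16 (H6) depth=16
  + 179.0.0.0/8 (H6) depth=8
  lookup 59.15.0.3: bits 00111011000011110 walk d0:-→d1:-→d2:-→d3:-→d4:-→d5:-→d6:-→d7:-→d8:-→d9:-→d10:-→d11:-→d12:-→d13:-→d14:-→d15:-→d16:H6→d17:- -> H6
  lookup 253.10.168.232: bits 1111 walk d0:-→d1:-→d2:-→d3:-→d4:- -> no-route
  lookup 59.15.120.116: bits 00111011000011110111100001110100 walk d0:-→d1:-→d2:-→d3:-→d4:-→d5:-→d6:-→d7:-→d8:-→d9:-→d10:-→d11:-→d12:-→d13:-→d14:-→d15:-→d16:H6→d17:-→d18:-→d19:-→d20:-→d21:-→d22:-→d23:-→d24:-→d25:-→d26:-→d27:-→d28:-→d29:-→d30:-→d31:-→d32:H1 -> H1
  + 0.0.0.0/0 (H3) depth=0
  lookup 59.15.0.78: bits 00111011000011110 walk d0:H3→d1:-→d2:-→d3:-→d4:-→d5:-→d6:-→d7:-→d8:-→d9:-→d10:-→d11:-→d12:-→d13:-→d14:-→d15:-→d16:H6→d17:- -> H6
  lookup 241.16.0.1: bits 111100010001 walk d0:H3→d1:-→d2:-→d3:-→d4:-→d5:-→d6:-→d7:-→d8:-→d9:-→d10:-→d11:H6→d12:H6 -> H6
  + 241.28.38.166/32 (H3) depth=32
  lookup 156.37.188.114: bits 10 walk d0:H3→d1:-→d2:- -> H3
  + 1.13.128.0/17 (H3) depth=17
  del 241.0.0.0/11 (clear depth 11)
  del 241.28.38.166/32 (clear depth 32)
  + 59.15.120.116/32 (H0) depth=32
  lookup 7.100.89.2: bits 00000 walk d0:H3→d1:-→d2:-→d3:-→d4:-→d5:- -> H3
  + 179.97.0.0/16 (H2) depth=16
  lookup 179.29.185.22: bits 101100110 walk d0:H3→d1:-→d2:-→d3:-→d4:-→d5:-→d6:-→d7:-→d8:H6→d9:- -> H6
  + 179.97.44.160/28 (H4) depth=28
  + 0.0.0.0/0 (H5) depth=0
  lookup 179.97.0.75: bits 101100110110000100 walk d0:H5→d1:-→d2:-→d3:-→d4:-→d5:-→d6:-→d7:-→d8:H6→d9:-→d10:-→d11:-→d12:-→d13:-→d14:-→d15:-→d16:H2→d17:-→d18:- -> H2
  lookup 78.201.237.199: bits 0 walk d0:H5→d1:- -> H5
  + 179.97.44.160/28 (H1) depth=28
  lookup 59.15.0.3: bits 00111011000011110 walk d0:H5→d1:-→d2:-→d3:-→d4:-→d5:-→d6:-→d7:-→d8:-→d9:-→d10:-→d11:-→d12:-→d13:-→d14:-→d15:-→d16:H6→d17:- -> H6
  + 0.0.0.0/1 (H4) depth=1
  + 59.0.0.0/8 (H2) depth=8
  + 59.15.120.0/24 (H4) depth=24
  lookup 59.15.120.116: bits 00111011000011110111100001110100 walk d0:H5→d1:H4→d2:-→d3:-→d4:-→d5:-→d6:-→d7:-→d8:H2→d9:-→d10:-→d11:-→d12:-→d13:-→d14:-→d15:-→d16:H6→d17:-→d18:-→d19:-→d20:-→d21:-→d22:-→d23:-→d24:H4→d25:-→d26:-→d27:-→d28:-→d29:-→d30:-→d31:-→d32:H0 -> H0
  lookup 59.15.120.84: bits 00111011000011110111100001 walk d0:H5→d1:H4→d2:-→d3:-→d4:-→d5:-→d6:-→d7:-→d8:H2→d9:-→d10:-→d11:-→d12:-→d13:-→d14:-→d15:-→d16:H6→d17:-→d18:-→d19:-→d20:-→d21:-→d22:-→d23:-→d24:H4→d25:-→d26:- -> H4

== LOOKUPS ==
["H6","H6","no-route","H1","H6","H6","H3","H3","H6","H2","H5","H6","H0","H4"]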